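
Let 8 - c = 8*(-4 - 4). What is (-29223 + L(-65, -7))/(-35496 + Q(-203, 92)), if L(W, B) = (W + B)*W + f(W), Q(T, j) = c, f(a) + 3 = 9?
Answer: 8179/11808 ≈ 0.69267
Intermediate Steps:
f(a) = 6 (f(a) = -3 + 9 = 6)
c = 72 (c = 8 - 8*(-4 - 4) = 8 - 8*(-8) = 8 - 1*(-64) = 8 + 64 = 72)
Q(T, j) = 72
L(W, B) = 6 + W*(B + W) (L(W, B) = (W + B)*W + 6 = (B + W)*W + 6 = W*(B + W) + 6 = 6 + W*(B + W))
(-29223 + L(-65, -7))/(-35496 + Q(-203, 92)) = (-29223 + (6 + (-65)² - 7*(-65)))/(-35496 + 72) = (-29223 + (6 + 4225 + 455))/(-35424) = (-29223 + 4686)*(-1/35424) = -24537*(-1/35424) = 8179/11808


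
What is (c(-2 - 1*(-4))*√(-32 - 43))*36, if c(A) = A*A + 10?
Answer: 2520*I*√3 ≈ 4364.8*I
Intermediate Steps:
c(A) = 10 + A² (c(A) = A² + 10 = 10 + A²)
(c(-2 - 1*(-4))*√(-32 - 43))*36 = ((10 + (-2 - 1*(-4))²)*√(-32 - 43))*36 = ((10 + (-2 + 4)²)*√(-75))*36 = ((10 + 2²)*(5*I*√3))*36 = ((10 + 4)*(5*I*√3))*36 = (14*(5*I*√3))*36 = (70*I*√3)*36 = 2520*I*√3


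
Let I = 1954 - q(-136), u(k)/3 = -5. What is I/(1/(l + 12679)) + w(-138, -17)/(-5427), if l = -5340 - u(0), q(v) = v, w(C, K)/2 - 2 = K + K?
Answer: 83412230284/5427 ≈ 1.5370e+7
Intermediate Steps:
u(k) = -15 (u(k) = 3*(-5) = -15)
w(C, K) = 4 + 4*K (w(C, K) = 4 + 2*(K + K) = 4 + 2*(2*K) = 4 + 4*K)
l = -5325 (l = -5340 - 1*(-15) = -5340 + 15 = -5325)
I = 2090 (I = 1954 - 1*(-136) = 1954 + 136 = 2090)
I/(1/(l + 12679)) + w(-138, -17)/(-5427) = 2090/(1/(-5325 + 12679)) + (4 + 4*(-17))/(-5427) = 2090/(1/7354) + (4 - 68)*(-1/5427) = 2090/(1/7354) - 64*(-1/5427) = 2090*7354 + 64/5427 = 15369860 + 64/5427 = 83412230284/5427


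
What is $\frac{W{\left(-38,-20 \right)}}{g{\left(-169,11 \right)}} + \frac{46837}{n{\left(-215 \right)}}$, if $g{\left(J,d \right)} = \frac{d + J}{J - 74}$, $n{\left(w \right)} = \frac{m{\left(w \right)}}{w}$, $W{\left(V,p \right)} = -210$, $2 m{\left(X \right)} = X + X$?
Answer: $\frac{3674608}{79} \approx 46514.0$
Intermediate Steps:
$m{\left(X \right)} = X$ ($m{\left(X \right)} = \frac{X + X}{2} = \frac{2 X}{2} = X$)
$n{\left(w \right)} = 1$ ($n{\left(w \right)} = \frac{w}{w} = 1$)
$g{\left(J,d \right)} = \frac{J + d}{-74 + J}$
$\frac{W{\left(-38,-20 \right)}}{g{\left(-169,11 \right)}} + \frac{46837}{n{\left(-215 \right)}} = - \frac{210}{\frac{1}{-74 - 169} \left(-169 + 11\right)} + \frac{46837}{1} = - \frac{210}{\frac{1}{-243} \left(-158\right)} + 46837 \cdot 1 = - \frac{210}{\left(- \frac{1}{243}\right) \left(-158\right)} + 46837 = - \frac{210}{\frac{158}{243}} + 46837 = \left(-210\right) \frac{243}{158} + 46837 = - \frac{25515}{79} + 46837 = \frac{3674608}{79}$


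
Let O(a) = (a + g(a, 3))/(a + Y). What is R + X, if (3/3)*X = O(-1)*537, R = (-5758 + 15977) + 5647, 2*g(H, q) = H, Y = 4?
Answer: 31195/2 ≈ 15598.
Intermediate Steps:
g(H, q) = H/2
O(a) = 3*a/(2*(4 + a)) (O(a) = (a + a/2)/(a + 4) = (3*a/2)/(4 + a) = 3*a/(2*(4 + a)))
R = 15866 (R = 10219 + 5647 = 15866)
X = -537/2 (X = ((3/2)*(-1)/(4 - 1))*537 = ((3/2)*(-1)/3)*537 = ((3/2)*(-1)*(⅓))*537 = -½*537 = -537/2 ≈ -268.50)
R + X = 15866 - 537/2 = 31195/2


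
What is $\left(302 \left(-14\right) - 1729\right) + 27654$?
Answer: $21697$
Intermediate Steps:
$\left(302 \left(-14\right) - 1729\right) + 27654 = \left(-4228 - 1729\right) + 27654 = -5957 + 27654 = 21697$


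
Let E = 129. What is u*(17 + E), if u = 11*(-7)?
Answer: -11242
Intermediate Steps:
u = -77
u*(17 + E) = -77*(17 + 129) = -77*146 = -11242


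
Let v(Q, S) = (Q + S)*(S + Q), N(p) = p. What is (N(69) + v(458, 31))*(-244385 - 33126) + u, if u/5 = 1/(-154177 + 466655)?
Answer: -20741619715291015/312478 ≈ -6.6378e+10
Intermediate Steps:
v(Q, S) = (Q + S)**2 (v(Q, S) = (Q + S)*(Q + S) = (Q + S)**2)
u = 5/312478 (u = 5/(-154177 + 466655) = 5/312478 ≈ 1.6001e-5)
(N(69) + v(458, 31))*(-244385 - 33126) + u = (69 + (458 + 31)**2)*(-244385 - 33126) + 5/312478 = (69 + 489**2)*(-277511) + 5/312478 = (69 + 239121)*(-277511) + 5/312478 = 239190*(-277511) + 5/312478 = -66377856090 + 5/312478 = -20741619715291015/312478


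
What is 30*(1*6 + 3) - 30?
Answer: 240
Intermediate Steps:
30*(1*6 + 3) - 30 = 30*(6 + 3) - 30 = 30*9 - 30 = 270 - 30 = 240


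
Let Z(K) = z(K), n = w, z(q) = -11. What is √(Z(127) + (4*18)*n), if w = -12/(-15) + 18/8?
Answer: √5215/5 ≈ 14.443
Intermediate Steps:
w = 61/20 (w = -12*(-1/15) + 18*(⅛) = ⅘ + 9/4 = 61/20 ≈ 3.0500)
n = 61/20 ≈ 3.0500
Z(K) = -11
√(Z(127) + (4*18)*n) = √(-11 + (4*18)*(61/20)) = √(-11 + 72*(61/20)) = √(-11 + 1098/5) = √(1043/5) = √5215/5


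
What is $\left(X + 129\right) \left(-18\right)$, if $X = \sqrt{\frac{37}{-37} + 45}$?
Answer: $-2322 - 36 \sqrt{11} \approx -2441.4$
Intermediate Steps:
$X = 2 \sqrt{11}$ ($X = \sqrt{37 \left(- \frac{1}{37}\right) + 45} = \sqrt{-1 + 45} = \sqrt{44} = 2 \sqrt{11} \approx 6.6332$)
$\left(X + 129\right) \left(-18\right) = \left(2 \sqrt{11} + 129\right) \left(-18\right) = \left(129 + 2 \sqrt{11}\right) \left(-18\right) = -2322 - 36 \sqrt{11}$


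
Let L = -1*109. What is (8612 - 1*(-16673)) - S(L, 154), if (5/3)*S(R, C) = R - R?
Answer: 25285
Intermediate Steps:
L = -109
S(R, C) = 0 (S(R, C) = 3*(R - R)/5 = (⅗)*0 = 0)
(8612 - 1*(-16673)) - S(L, 154) = (8612 - 1*(-16673)) - 1*0 = (8612 + 16673) + 0 = 25285 + 0 = 25285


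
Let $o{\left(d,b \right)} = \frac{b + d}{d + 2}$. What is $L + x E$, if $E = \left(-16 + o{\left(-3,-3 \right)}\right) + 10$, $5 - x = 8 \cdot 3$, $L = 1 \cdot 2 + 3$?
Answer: $5$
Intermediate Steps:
$o{\left(d,b \right)} = \frac{b + d}{2 + d}$
$L = 5$ ($L = 2 + 3 = 5$)
$x = -19$ ($x = 5 - 8 \cdot 3 = 5 - 24 = -19$)
$E = 0$ ($E = \left(-16 + \frac{-3 - 3}{2 - 3}\right) + 10 = \left(-16 + \frac{1}{-1} \left(-6\right)\right) + 10 = \left(-16 - -6\right) + 10 = \left(-16 + 6\right) + 10 = -10 + 10 = 0$)
$L + x E = 5 - 0 = 5 + 0 = 5$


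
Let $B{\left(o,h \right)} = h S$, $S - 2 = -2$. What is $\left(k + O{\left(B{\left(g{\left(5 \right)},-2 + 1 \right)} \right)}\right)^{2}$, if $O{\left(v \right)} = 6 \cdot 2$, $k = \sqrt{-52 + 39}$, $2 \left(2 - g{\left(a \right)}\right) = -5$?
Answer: $\left(12 + i \sqrt{13}\right)^{2} \approx 131.0 + 86.533 i$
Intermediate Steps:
$g{\left(a \right)} = \frac{9}{2}$ ($g{\left(a \right)} = 2 - - \frac{5}{2} = 2 + \frac{5}{2} = \frac{9}{2}$)
$S = 0$ ($S = 2 - 2 = 0$)
$B{\left(o,h \right)} = 0$ ($B{\left(o,h \right)} = h 0 = 0$)
$k = i \sqrt{13}$ ($k = \sqrt{-13} = i \sqrt{13} \approx 3.6056 i$)
$O{\left(v \right)} = 12$
$\left(k + O{\left(B{\left(g{\left(5 \right)},-2 + 1 \right)} \right)}\right)^{2} = \left(i \sqrt{13} + 12\right)^{2} = \left(12 + i \sqrt{13}\right)^{2}$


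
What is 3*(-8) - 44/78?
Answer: -958/39 ≈ -24.564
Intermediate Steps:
3*(-8) - 44/78 = -24 - 44*1/78 = -24 - 22/39 = -958/39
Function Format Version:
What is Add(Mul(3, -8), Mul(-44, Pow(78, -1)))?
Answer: Rational(-958, 39) ≈ -24.564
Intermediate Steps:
Add(Mul(3, -8), Mul(-44, Pow(78, -1))) = Add(-24, Mul(-44, Rational(1, 78))) = Add(-24, Rational(-22, 39)) = Rational(-958, 39)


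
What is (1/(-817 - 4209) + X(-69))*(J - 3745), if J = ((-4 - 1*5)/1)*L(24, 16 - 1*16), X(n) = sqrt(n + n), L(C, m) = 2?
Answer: 3763/5026 - 3763*I*sqrt(138) ≈ 0.74871 - 44205.0*I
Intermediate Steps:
X(n) = sqrt(2)*sqrt(n) (X(n) = sqrt(2*n) = sqrt(2)*sqrt(n))
J = -18 (J = ((-4 - 1*5)/1)*2 = ((-4 - 5)*1)*2 = -9*1*2 = -9*2 = -18)
(1/(-817 - 4209) + X(-69))*(J - 3745) = (1/(-817 - 4209) + sqrt(2)*sqrt(-69))*(-18 - 3745) = (1/(-5026) + sqrt(2)*(I*sqrt(69)))*(-3763) = (-1/5026 + I*sqrt(138))*(-3763) = 3763/5026 - 3763*I*sqrt(138)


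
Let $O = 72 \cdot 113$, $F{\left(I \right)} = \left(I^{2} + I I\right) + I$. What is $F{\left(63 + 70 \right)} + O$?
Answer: $43647$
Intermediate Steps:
$F{\left(I \right)} = I + 2 I^{2}$ ($F{\left(I \right)} = \left(I^{2} + I^{2}\right) + I = 2 I^{2} + I = I + 2 I^{2}$)
$O = 8136$
$F{\left(63 + 70 \right)} + O = \left(63 + 70\right) \left(1 + 2 \left(63 + 70\right)\right) + 8136 = 133 \left(1 + 2 \cdot 133\right) + 8136 = 133 \left(1 + 266\right) + 8136 = 133 \cdot 267 + 8136 = 35511 + 8136 = 43647$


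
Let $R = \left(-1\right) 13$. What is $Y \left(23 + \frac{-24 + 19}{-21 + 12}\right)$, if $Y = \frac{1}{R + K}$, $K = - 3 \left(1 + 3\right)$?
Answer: $- \frac{212}{225} \approx -0.94222$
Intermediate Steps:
$R = -13$
$K = -12$ ($K = \left(-3\right) 4 = -12$)
$Y = - \frac{1}{25}$ ($Y = \frac{1}{-13 - 12} = \frac{1}{-25} = - \frac{1}{25} \approx -0.04$)
$Y \left(23 + \frac{-24 + 19}{-21 + 12}\right) = - \frac{23 + \frac{-24 + 19}{-21 + 12}}{25} = - \frac{23 - \frac{5}{-9}}{25} = - \frac{23 - - \frac{5}{9}}{25} = - \frac{23 + \frac{5}{9}}{25} = \left(- \frac{1}{25}\right) \frac{212}{9} = - \frac{212}{225}$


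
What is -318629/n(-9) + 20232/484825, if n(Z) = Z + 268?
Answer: -154474064837/125569675 ≈ -1230.2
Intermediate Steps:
n(Z) = 268 + Z
-318629/n(-9) + 20232/484825 = -318629/(268 - 9) + 20232/484825 = -318629/259 + 20232*(1/484825) = -318629*1/259 + 20232/484825 = -318629/259 + 20232/484825 = -154474064837/125569675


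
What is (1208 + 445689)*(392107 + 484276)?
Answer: 391652933551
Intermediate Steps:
(1208 + 445689)*(392107 + 484276) = 446897*876383 = 391652933551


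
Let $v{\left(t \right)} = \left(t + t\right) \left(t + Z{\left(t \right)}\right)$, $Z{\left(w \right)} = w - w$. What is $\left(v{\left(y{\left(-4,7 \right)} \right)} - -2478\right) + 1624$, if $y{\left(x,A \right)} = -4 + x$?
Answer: $4230$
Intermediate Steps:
$Z{\left(w \right)} = 0$
$v{\left(t \right)} = 2 t^{2}$ ($v{\left(t \right)} = \left(t + t\right) \left(t + 0\right) = 2 t t = 2 t^{2}$)
$\left(v{\left(y{\left(-4,7 \right)} \right)} - -2478\right) + 1624 = \left(2 \left(-4 - 4\right)^{2} - -2478\right) + 1624 = \left(2 \left(-8\right)^{2} + 2478\right) + 1624 = \left(2 \cdot 64 + 2478\right) + 1624 = \left(128 + 2478\right) + 1624 = 2606 + 1624 = 4230$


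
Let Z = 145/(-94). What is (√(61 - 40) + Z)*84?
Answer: -6090/47 + 84*√21 ≈ 255.36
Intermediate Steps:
Z = -145/94 (Z = 145*(-1/94) = -145/94 ≈ -1.5426)
(√(61 - 40) + Z)*84 = (√(61 - 40) - 145/94)*84 = (√21 - 145/94)*84 = (-145/94 + √21)*84 = -6090/47 + 84*√21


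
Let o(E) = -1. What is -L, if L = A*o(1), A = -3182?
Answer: -3182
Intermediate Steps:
L = 3182 (L = -3182*(-1) = 3182)
-L = -1*3182 = -3182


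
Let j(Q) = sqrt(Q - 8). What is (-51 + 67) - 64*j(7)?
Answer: 16 - 64*I ≈ 16.0 - 64.0*I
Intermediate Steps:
j(Q) = sqrt(-8 + Q)
(-51 + 67) - 64*j(7) = (-51 + 67) - 64*sqrt(-8 + 7) = 16 - 64*I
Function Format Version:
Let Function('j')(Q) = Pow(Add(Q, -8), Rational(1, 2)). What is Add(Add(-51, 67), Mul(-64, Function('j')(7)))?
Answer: Add(16, Mul(-64, I)) ≈ Add(16.000, Mul(-64.000, I))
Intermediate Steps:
Function('j')(Q) = Pow(Add(-8, Q), Rational(1, 2))
Add(Add(-51, 67), Mul(-64, Function('j')(7))) = Add(Add(-51, 67), Mul(-64, Pow(Add(-8, 7), Rational(1, 2)))) = Add(16, Mul(-64, Pow(-1, Rational(1, 2)))) = Add(16, Mul(-64, I))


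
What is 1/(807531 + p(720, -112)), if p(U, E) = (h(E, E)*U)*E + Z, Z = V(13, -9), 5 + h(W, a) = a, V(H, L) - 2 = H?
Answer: 1/10242426 ≈ 9.7633e-8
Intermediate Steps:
V(H, L) = 2 + H
h(W, a) = -5 + a
Z = 15 (Z = 2 + 13 = 15)
p(U, E) = 15 + E*U*(-5 + E) (p(U, E) = ((-5 + E)*U)*E + 15 = (U*(-5 + E))*E + 15 = E*U*(-5 + E) + 15 = 15 + E*U*(-5 + E))
1/(807531 + p(720, -112)) = 1/(807531 + (15 - 112*720*(-5 - 112))) = 1/(807531 + (15 - 112*720*(-117))) = 1/(807531 + (15 + 9434880)) = 1/(807531 + 9434895) = 1/10242426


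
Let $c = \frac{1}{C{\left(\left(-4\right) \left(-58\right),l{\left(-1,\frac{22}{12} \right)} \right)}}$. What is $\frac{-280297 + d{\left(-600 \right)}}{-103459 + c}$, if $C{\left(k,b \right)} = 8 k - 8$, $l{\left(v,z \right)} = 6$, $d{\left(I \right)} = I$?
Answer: $\frac{519097656}{191192231} \approx 2.7151$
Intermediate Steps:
$C{\left(k,b \right)} = -8 + 8 k$
$c = \frac{1}{1848}$ ($c = \frac{1}{-8 + 8 \left(\left(-4\right) \left(-58\right)\right)} = \frac{1}{-8 + 8 \cdot 232} = \frac{1}{-8 + 1856} = \frac{1}{1848} \approx 0.00054113$)
$\frac{-280297 + d{\left(-600 \right)}}{-103459 + c} = \frac{-280297 - 600}{-103459 + \frac{1}{1848}} = - \frac{280897}{- \frac{191192231}{1848}} = \left(-280897\right) \left(- \frac{1848}{191192231}\right) = \frac{519097656}{191192231}$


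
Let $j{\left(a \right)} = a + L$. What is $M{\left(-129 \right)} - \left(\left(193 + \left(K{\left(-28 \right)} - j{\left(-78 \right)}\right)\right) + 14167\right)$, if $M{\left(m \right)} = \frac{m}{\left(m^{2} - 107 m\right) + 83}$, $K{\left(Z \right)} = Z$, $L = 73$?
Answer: $- \frac{437665728}{30527} \approx -14337.0$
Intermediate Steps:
$j{\left(a \right)} = 73 + a$ ($j{\left(a \right)} = a + 73 = 73 + a$)
$M{\left(m \right)} = \frac{m}{83 + m^{2} - 107 m}$
$M{\left(-129 \right)} - \left(\left(193 + \left(K{\left(-28 \right)} - j{\left(-78 \right)}\right)\right) + 14167\right) = - \frac{129}{83 + \left(-129\right)^{2} - -13803} - \left(\left(193 - 23\right) + 14167\right) = - \frac{129}{83 + 16641 + 13803} - \left(\left(193 - 23\right) + 14167\right) = - \frac{129}{30527} - \left(\left(193 + \left(-28 + 5\right)\right) + 14167\right) = \left(-129\right) \frac{1}{30527} - \left(\left(193 - 23\right) + 14167\right) = - \frac{129}{30527} - \left(170 + 14167\right) = - \frac{129}{30527} - 14337 = - \frac{437665728}{30527}$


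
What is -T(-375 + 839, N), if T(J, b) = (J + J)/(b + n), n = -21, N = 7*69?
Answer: -464/231 ≈ -2.0087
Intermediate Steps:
N = 483
T(J, b) = 2*J/(-21 + b) (T(J, b) = (J + J)/(b - 21) = (2*J)/(-21 + b) = 2*J/(-21 + b))
-T(-375 + 839, N) = -2*(-375 + 839)/(-21 + 483) = -2*464/462 = -1*464/231 = -464/231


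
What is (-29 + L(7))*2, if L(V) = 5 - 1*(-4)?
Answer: -40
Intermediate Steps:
L(V) = 9 (L(V) = 5 + 4 = 9)
(-29 + L(7))*2 = (-29 + 9)*2 = -20*2 = -40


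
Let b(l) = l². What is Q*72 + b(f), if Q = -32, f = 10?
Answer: -2204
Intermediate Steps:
Q*72 + b(f) = -32*72 + 10² = -2304 + 100 = -2204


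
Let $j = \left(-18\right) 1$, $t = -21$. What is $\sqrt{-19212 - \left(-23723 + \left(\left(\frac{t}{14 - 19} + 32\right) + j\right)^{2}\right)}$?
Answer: $\frac{\sqrt{104494}}{5} \approx 64.651$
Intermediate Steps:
$j = -18$
$\sqrt{-19212 - \left(-23723 + \left(\left(\frac{t}{14 - 19} + 32\right) + j\right)^{2}\right)} = \sqrt{-19212 + \left(23723 - \left(\left(- \frac{21}{14 - 19} + 32\right) - 18\right)^{2}\right)} = \sqrt{-19212 + \left(23723 - \left(\left(- \frac{21}{-5} + 32\right) - 18\right)^{2}\right)} = \sqrt{-19212 + \left(23723 - \left(\left(\left(-21\right) \left(- \frac{1}{5}\right) + 32\right) - 18\right)^{2}\right)} = \sqrt{-19212 + \left(23723 - \left(\left(\frac{21}{5} + 32\right) - 18\right)^{2}\right)} = \sqrt{-19212 + \left(23723 - \left(\frac{181}{5} - 18\right)^{2}\right)} = \sqrt{-19212 + \left(23723 - \left(\frac{91}{5}\right)^{2}\right)} = \sqrt{-19212 + \left(23723 - \frac{8281}{25}\right)} = \sqrt{-19212 + \frac{584794}{25}} = \sqrt{\frac{104494}{25}} = \frac{\sqrt{104494}}{5}$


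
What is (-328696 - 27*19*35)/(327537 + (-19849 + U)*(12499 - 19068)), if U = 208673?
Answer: 346651/1240057319 ≈ 0.00027954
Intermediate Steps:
(-328696 - 27*19*35)/(327537 + (-19849 + U)*(12499 - 19068)) = (-328696 - 27*19*35)/(327537 + (-19849 + 208673)*(12499 - 19068)) = (-328696 - 513*35)/(327537 + 188824*(-6569)) = (-328696 - 17955)/(327537 - 1240384856) = -346651/(-1240057319) = -346651*(-1/1240057319) = 346651/1240057319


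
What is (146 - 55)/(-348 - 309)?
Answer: -91/657 ≈ -0.13851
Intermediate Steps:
(146 - 55)/(-348 - 309) = 91/(-657) = 91*(-1/657) = -91/657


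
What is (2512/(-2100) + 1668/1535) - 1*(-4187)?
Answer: 674822069/161175 ≈ 4186.9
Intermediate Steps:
(2512/(-2100) + 1668/1535) - 1*(-4187) = (2512*(-1/2100) + 1668*(1/1535)) + 4187 = (-628/525 + 1668/1535) + 4187 = -17656/161175 + 4187 = 674822069/161175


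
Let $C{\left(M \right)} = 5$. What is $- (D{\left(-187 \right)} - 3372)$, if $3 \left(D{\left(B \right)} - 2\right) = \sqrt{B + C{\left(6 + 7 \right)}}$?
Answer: $3370 - \frac{i \sqrt{182}}{3} \approx 3370.0 - 4.4969 i$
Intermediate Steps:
$D{\left(B \right)} = 2 + \frac{\sqrt{5 + B}}{3}$ ($D{\left(B \right)} = 2 + \frac{\sqrt{B + 5}}{3} = 2 + \frac{\sqrt{5 + B}}{3}$)
$- (D{\left(-187 \right)} - 3372) = - (\left(2 + \frac{\sqrt{5 - 187}}{3}\right) - 3372) = - (\left(2 + \frac{\sqrt{-182}}{3}\right) - 3372) = - (\left(2 + \frac{i \sqrt{182}}{3}\right) - 3372) = - (-3370 + \frac{i \sqrt{182}}{3}) = 3370 - \frac{i \sqrt{182}}{3}$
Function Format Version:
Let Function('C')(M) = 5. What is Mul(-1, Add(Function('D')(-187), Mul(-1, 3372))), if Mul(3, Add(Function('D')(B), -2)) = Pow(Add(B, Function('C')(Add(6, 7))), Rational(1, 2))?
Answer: Add(3370, Mul(Rational(-1, 3), I, Pow(182, Rational(1, 2)))) ≈ Add(3370.0, Mul(-4.4969, I))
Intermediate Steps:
Function('D')(B) = Add(2, Mul(Rational(1, 3), Pow(Add(5, B), Rational(1, 2)))) (Function('D')(B) = Add(2, Mul(Rational(1, 3), Pow(Add(B, 5), Rational(1, 2)))) = Add(2, Mul(Rational(1, 3), Pow(Add(5, B), Rational(1, 2)))))
Mul(-1, Add(Function('D')(-187), Mul(-1, 3372))) = Mul(-1, Add(Add(2, Mul(Rational(1, 3), Pow(Add(5, -187), Rational(1, 2)))), Mul(-1, 3372))) = Mul(-1, Add(Add(2, Mul(Rational(1, 3), Pow(-182, Rational(1, 2)))), -3372)) = Mul(-1, Add(Add(2, Mul(Rational(1, 3), Mul(I, Pow(182, Rational(1, 2))))), -3372)) = Mul(-1, Add(Add(2, Mul(Rational(1, 3), I, Pow(182, Rational(1, 2)))), -3372)) = Mul(-1, Add(-3370, Mul(Rational(1, 3), I, Pow(182, Rational(1, 2))))) = Add(3370, Mul(Rational(-1, 3), I, Pow(182, Rational(1, 2))))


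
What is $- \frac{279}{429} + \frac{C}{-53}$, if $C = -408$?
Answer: $\frac{53415}{7579} \approx 7.0478$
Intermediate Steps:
$- \frac{279}{429} + \frac{C}{-53} = - \frac{279}{429} - \frac{408}{-53} = \left(-279\right) \frac{1}{429} - - \frac{408}{53} = - \frac{93}{143} + \frac{408}{53} = \frac{53415}{7579}$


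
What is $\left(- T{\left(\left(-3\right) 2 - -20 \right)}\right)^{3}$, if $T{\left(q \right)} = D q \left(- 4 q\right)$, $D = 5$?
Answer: $60236288000$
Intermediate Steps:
$T{\left(q \right)} = - 20 q^{2}$ ($T{\left(q \right)} = 5 q \left(- 4 q\right) = - 20 q^{2}$)
$\left(- T{\left(\left(-3\right) 2 - -20 \right)}\right)^{3} = \left(- \left(-20\right) \left(\left(-3\right) 2 - -20\right)^{2}\right)^{3} = \left(- \left(-20\right) \left(-6 + 20\right)^{2}\right)^{3} = \left(- \left(-20\right) 14^{2}\right)^{3} = \left(- \left(-20\right) 196\right)^{3} = \left(\left(-1\right) \left(-3920\right)\right)^{3} = 3920^{3} = 60236288000$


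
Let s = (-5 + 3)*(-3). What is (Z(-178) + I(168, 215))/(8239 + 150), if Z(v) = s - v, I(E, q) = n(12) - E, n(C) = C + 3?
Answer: 31/8389 ≈ 0.0036953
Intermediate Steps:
n(C) = 3 + C
s = 6 (s = -2*(-3) = 6)
I(E, q) = 15 - E (I(E, q) = (3 + 12) - E = 15 - E)
Z(v) = 6 - v
(Z(-178) + I(168, 215))/(8239 + 150) = ((6 - 1*(-178)) + (15 - 1*168))/(8239 + 150) = ((6 + 178) + (15 - 168))/8389 = (184 - 153)*(1/8389) = 31*(1/8389) = 31/8389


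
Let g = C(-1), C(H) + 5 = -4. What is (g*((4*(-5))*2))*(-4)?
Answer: -1440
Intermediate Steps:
C(H) = -9 (C(H) = -5 - 4 = -9)
g = -9
(g*((4*(-5))*2))*(-4) = -9*4*(-5)*2*(-4) = -(-180)*2*(-4) = -9*(-40)*(-4) = 360*(-4) = -1440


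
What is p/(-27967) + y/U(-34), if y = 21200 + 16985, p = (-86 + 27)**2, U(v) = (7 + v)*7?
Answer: -152653972/755109 ≈ -202.16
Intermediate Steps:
U(v) = 49 + 7*v
p = 3481 (p = (-59)**2 = 3481)
y = 38185
p/(-27967) + y/U(-34) = 3481/(-27967) + 38185/(49 + 7*(-34)) = 3481*(-1/27967) + 38185/(49 - 238) = -3481/27967 + 38185/(-189) = -3481/27967 + 38185*(-1/189) = -3481/27967 - 5455/27 = -152653972/755109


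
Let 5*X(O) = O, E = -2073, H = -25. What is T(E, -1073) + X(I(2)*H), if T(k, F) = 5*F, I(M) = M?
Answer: -5375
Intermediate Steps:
X(O) = O/5
T(E, -1073) + X(I(2)*H) = 5*(-1073) + (2*(-25))/5 = -5365 + (⅕)*(-50) = -5365 - 10 = -5375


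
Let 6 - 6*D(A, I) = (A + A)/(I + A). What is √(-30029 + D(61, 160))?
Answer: 5*I*√527976735/663 ≈ 173.29*I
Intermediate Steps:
D(A, I) = 1 - A/(3*(A + I)) (D(A, I) = 1 - (A + A)/(6*(I + A)) = 1 - 2*A/(6*(A + I)) = 1 - A/(3*(A + I)))
√(-30029 + D(61, 160)) = √(-30029 + (160 + (⅔)*61)/(61 + 160)) = √(-30029 + (160 + 122/3)/221) = √(-30029 + (1/221)*(602/3)) = √(-30029 + 602/663) = √(-19908625/663) = 5*I*√527976735/663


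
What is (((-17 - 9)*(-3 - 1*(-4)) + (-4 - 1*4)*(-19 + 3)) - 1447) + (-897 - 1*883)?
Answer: -3125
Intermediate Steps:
(((-17 - 9)*(-3 - 1*(-4)) + (-4 - 1*4)*(-19 + 3)) - 1447) + (-897 - 1*883) = ((-26*(-3 + 4) + (-4 - 4)*(-16)) - 1447) + (-897 - 883) = ((-26*1 - 8*(-16)) - 1447) - 1780 = ((-26 + 128) - 1447) - 1780 = (102 - 1447) - 1780 = -1345 - 1780 = -3125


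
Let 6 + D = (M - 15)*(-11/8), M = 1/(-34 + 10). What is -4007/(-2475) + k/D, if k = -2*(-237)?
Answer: 236540533/6977025 ≈ 33.903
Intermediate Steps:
M = -1/24 (M = 1/(-24) = -1/24 ≈ -0.041667)
k = 474
D = 2819/192 (D = -6 + (-1/24 - 15)*(-11/8) = -6 - (-3971)/(24*8) = -6 - 361/24*(-11/8) = -6 + 3971/192 = 2819/192 ≈ 14.682)
-4007/(-2475) + k/D = -4007/(-2475) + 474/(2819/192) = -4007*(-1/2475) + 474*(192/2819) = 4007/2475 + 91008/2819 = 236540533/6977025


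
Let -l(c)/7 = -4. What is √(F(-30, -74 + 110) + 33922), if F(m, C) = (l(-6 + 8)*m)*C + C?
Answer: 13*√22 ≈ 60.975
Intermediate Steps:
l(c) = 28 (l(c) = -7*(-4) = 28)
F(m, C) = C + 28*C*m (F(m, C) = (28*m)*C + C = 28*C*m + C = C + 28*C*m)
√(F(-30, -74 + 110) + 33922) = √((-74 + 110)*(1 + 28*(-30)) + 33922) = √(36*(1 - 840) + 33922) = √(36*(-839) + 33922) = √(-30204 + 33922) = √3718 = 13*√22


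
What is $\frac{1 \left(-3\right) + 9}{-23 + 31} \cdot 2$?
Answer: $\frac{3}{2} \approx 1.5$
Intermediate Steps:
$\frac{1 \left(-3\right) + 9}{-23 + 31} \cdot 2 = \frac{-3 + 9}{8} \cdot 2 = 6 \cdot \frac{1}{8} \cdot 2 = \frac{3}{4} \cdot 2 = \frac{3}{2}$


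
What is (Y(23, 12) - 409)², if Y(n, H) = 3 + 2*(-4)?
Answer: 171396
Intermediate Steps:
Y(n, H) = -5 (Y(n, H) = 3 - 8 = -5)
(Y(23, 12) - 409)² = (-5 - 409)² = (-414)² = 171396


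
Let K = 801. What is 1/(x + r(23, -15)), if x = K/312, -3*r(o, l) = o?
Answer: -312/1591 ≈ -0.19610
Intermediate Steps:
r(o, l) = -o/3
x = 267/104 (x = 801/312 = 801*(1/312) = 267/104 ≈ 2.5673)
1/(x + r(23, -15)) = 1/(267/104 - ⅓*23) = 1/(267/104 - 23/3) = 1/(-1591/312) = -312/1591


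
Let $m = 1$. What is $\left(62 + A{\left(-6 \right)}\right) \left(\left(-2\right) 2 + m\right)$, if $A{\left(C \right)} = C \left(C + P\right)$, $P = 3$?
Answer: $-240$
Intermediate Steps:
$A{\left(C \right)} = C \left(3 + C\right)$ ($A{\left(C \right)} = C \left(C + 3\right) = C \left(3 + C\right)$)
$\left(62 + A{\left(-6 \right)}\right) \left(\left(-2\right) 2 + m\right) = \left(62 - 6 \left(3 - 6\right)\right) \left(\left(-2\right) 2 + 1\right) = \left(62 - -18\right) \left(-4 + 1\right) = \left(62 + 18\right) \left(-3\right) = 80 \left(-3\right) = -240$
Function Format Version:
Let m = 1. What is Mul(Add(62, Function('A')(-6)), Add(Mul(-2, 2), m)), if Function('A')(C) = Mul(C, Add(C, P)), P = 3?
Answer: -240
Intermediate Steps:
Function('A')(C) = Mul(C, Add(3, C)) (Function('A')(C) = Mul(C, Add(C, 3)) = Mul(C, Add(3, C)))
Mul(Add(62, Function('A')(-6)), Add(Mul(-2, 2), m)) = Mul(Add(62, Mul(-6, Add(3, -6))), Add(Mul(-2, 2), 1)) = Mul(Add(62, Mul(-6, -3)), Add(-4, 1)) = Mul(Add(62, 18), -3) = Mul(80, -3) = -240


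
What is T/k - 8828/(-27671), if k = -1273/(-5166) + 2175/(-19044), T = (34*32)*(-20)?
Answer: -3290962799170628/19995313639 ≈ -1.6459e+5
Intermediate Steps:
T = -21760 (T = 1088*(-20) = -21760)
k = 722609/5465628 (k = -1273*(-1/5166) + 2175*(-1/19044) = 1273/5166 - 725/6348 = 722609/5465628 ≈ 0.13221)
T/k - 8828/(-27671) = -21760/722609/5465628 - 8828/(-27671) = -21760*5465628/722609 - 8828*(-1/27671) = -118932065280/722609 + 8828/27671 = -3290962799170628/19995313639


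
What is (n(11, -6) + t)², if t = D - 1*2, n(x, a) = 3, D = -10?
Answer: 81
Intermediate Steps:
t = -12 (t = -10 - 1*2 = -10 - 2 = -12)
(n(11, -6) + t)² = (3 - 12)² = (-9)² = 81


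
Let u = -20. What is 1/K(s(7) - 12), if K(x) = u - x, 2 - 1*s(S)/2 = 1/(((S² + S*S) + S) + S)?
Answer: -56/671 ≈ -0.083457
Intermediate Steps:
s(S) = 4 - 2/(2*S + 2*S²) (s(S) = 4 - 2/(((S² + S*S) + S) + S) = 4 - 2/(((S² + S²) + S) + S) = 4 - 2/((2*S² + S) + S) = 4 - 2/((S + 2*S²) + S) = 4 - 2/(2*S + 2*S²))
K(x) = -20 - x
1/K(s(7) - 12) = 1/(-20 - ((-1 + 4*7 + 4*7²)/(7*(1 + 7)) - 12)) = 1/(-20 - ((⅐)*(-1 + 28 + 4*49)/8 - 12)) = 1/(-20 - ((⅐)*(⅛)*(-1 + 28 + 196) - 12)) = 1/(-20 - ((⅐)*(⅛)*223 - 12)) = 1/(-20 - (223/56 - 12)) = 1/(-20 - 1*(-449/56)) = 1/(-20 + 449/56) = 1/(-671/56) = -56/671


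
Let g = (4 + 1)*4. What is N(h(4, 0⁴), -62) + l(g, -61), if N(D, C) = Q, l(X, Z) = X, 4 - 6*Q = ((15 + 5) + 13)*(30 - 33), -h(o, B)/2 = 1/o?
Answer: 223/6 ≈ 37.167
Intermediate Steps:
h(o, B) = -2/o
g = 20 (g = 5*4 = 20)
Q = 103/6 (Q = ⅔ - ((15 + 5) + 13)*(30 - 33)/6 = ⅔ - (20 + 13)*(-3)/6 = ⅔ - 11*(-3)/2 = ⅔ - ⅙*(-99) = ⅔ + 33/2 = 103/6 ≈ 17.167)
N(D, C) = 103/6
N(h(4, 0⁴), -62) + l(g, -61) = 103/6 + 20 = 223/6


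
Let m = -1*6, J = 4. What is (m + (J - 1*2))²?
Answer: 16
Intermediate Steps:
m = -6
(m + (J - 1*2))² = (-6 + (4 - 1*2))² = (-6 + (4 - 2))² = (-6 + 2)² = (-4)² = 16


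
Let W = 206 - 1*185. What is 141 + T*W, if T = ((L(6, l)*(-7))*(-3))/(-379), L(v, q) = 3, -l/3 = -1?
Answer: 52116/379 ≈ 137.51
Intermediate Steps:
l = 3 (l = -3*(-1) = 3)
T = -63/379 (T = ((3*(-7))*(-3))/(-379) = -21*(-3)*(-1/379) = 63*(-1/379) = -63/379 ≈ -0.16623)
W = 21 (W = 206 - 185 = 21)
141 + T*W = 141 - 63/379*21 = 141 - 1323/379 = 52116/379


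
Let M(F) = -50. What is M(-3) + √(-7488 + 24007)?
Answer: -50 + √16519 ≈ 78.526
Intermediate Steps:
M(-3) + √(-7488 + 24007) = -50 + √(-7488 + 24007) = -50 + √16519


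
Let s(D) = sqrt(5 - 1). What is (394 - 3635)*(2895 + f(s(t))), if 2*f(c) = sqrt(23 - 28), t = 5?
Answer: -9382695 - 3241*I*sqrt(5)/2 ≈ -9.3827e+6 - 3623.5*I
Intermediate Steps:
s(D) = 2 (s(D) = sqrt(4) = 2)
f(c) = I*sqrt(5)/2 (f(c) = sqrt(23 - 28)/2 = sqrt(-5)/2 = (I*sqrt(5))/2 = I*sqrt(5)/2)
(394 - 3635)*(2895 + f(s(t))) = (394 - 3635)*(2895 + I*sqrt(5)/2) = -3241*(2895 + I*sqrt(5)/2) = -9382695 - 3241*I*sqrt(5)/2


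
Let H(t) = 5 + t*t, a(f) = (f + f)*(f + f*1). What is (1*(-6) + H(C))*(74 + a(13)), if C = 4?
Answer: 11250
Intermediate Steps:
a(f) = 4*f² (a(f) = (2*f)*(f + f) = (2*f)*(2*f) = 4*f²)
H(t) = 5 + t²
(1*(-6) + H(C))*(74 + a(13)) = (1*(-6) + (5 + 4²))*(74 + 4*13²) = (-6 + (5 + 16))*(74 + 4*169) = (-6 + 21)*(74 + 676) = 15*750 = 11250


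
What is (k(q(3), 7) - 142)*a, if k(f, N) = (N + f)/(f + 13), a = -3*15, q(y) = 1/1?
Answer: 44550/7 ≈ 6364.3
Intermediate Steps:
q(y) = 1
a = -45
k(f, N) = (N + f)/(13 + f)
(k(q(3), 7) - 142)*a = ((7 + 1)/(13 + 1) - 142)*(-45) = (8/14 - 142)*(-45) = ((1/14)*8 - 142)*(-45) = (4/7 - 142)*(-45) = -990/7*(-45) = 44550/7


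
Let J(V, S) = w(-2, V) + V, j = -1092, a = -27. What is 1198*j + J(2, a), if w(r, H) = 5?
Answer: -1308209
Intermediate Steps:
J(V, S) = 5 + V
1198*j + J(2, a) = 1198*(-1092) + (5 + 2) = -1308216 + 7 = -1308209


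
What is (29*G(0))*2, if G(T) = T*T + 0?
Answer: 0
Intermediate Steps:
G(T) = T² (G(T) = T² + 0 = T²)
(29*G(0))*2 = (29*0²)*2 = (29*0)*2 = 0*2 = 0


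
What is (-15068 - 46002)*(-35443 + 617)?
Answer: 2126823820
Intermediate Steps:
(-15068 - 46002)*(-35443 + 617) = -61070*(-34826) = 2126823820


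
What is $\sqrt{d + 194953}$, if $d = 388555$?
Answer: $2 \sqrt{145877} \approx 763.88$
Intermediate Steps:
$\sqrt{d + 194953} = \sqrt{388555 + 194953} = \sqrt{583508} = 2 \sqrt{145877}$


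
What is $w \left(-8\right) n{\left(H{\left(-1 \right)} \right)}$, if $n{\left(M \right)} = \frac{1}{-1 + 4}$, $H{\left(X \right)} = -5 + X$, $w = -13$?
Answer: $\frac{104}{3} \approx 34.667$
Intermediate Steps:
$n{\left(M \right)} = \frac{1}{3}$
$w \left(-8\right) n{\left(H{\left(-1 \right)} \right)} = \left(-13\right) \left(-8\right) \frac{1}{3} = 104 \cdot \frac{1}{3} = \frac{104}{3}$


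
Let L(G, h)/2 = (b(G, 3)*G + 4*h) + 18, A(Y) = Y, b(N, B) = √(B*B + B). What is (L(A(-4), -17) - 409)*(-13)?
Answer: 6617 + 208*√3 ≈ 6977.3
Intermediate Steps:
b(N, B) = √(B + B²) (b(N, B) = √(B² + B) = √(B + B²))
L(G, h) = 36 + 8*h + 4*G*√3 (L(G, h) = 2*((√(3*(1 + 3))*G + 4*h) + 18) = 2*((√(3*4)*G + 4*h) + 18) = 2*((√12*G + 4*h) + 18) = 2*(((2*√3)*G + 4*h) + 18) = 2*((2*G*√3 + 4*h) + 18) = 2*((4*h + 2*G*√3) + 18) = 2*(18 + 4*h + 2*G*√3) = 36 + 8*h + 4*G*√3)
(L(A(-4), -17) - 409)*(-13) = ((36 + 8*(-17) + 4*(-4)*√3) - 409)*(-13) = ((36 - 136 - 16*√3) - 409)*(-13) = ((-100 - 16*√3) - 409)*(-13) = (-509 - 16*√3)*(-13) = 6617 + 208*√3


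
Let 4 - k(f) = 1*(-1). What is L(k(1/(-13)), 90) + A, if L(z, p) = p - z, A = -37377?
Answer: -37292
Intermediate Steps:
k(f) = 5 (k(f) = 4 - (-1) = 4 - 1*(-1) = 4 + 1 = 5)
L(k(1/(-13)), 90) + A = (90 - 1*5) - 37377 = (90 - 5) - 37377 = 85 - 37377 = -37292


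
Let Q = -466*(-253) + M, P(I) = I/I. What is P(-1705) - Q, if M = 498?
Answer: -118395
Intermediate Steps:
P(I) = 1
Q = 118396 (Q = -466*(-253) + 498 = 117898 + 498 = 118396)
P(-1705) - Q = 1 - 1*118396 = 1 - 118396 = -118395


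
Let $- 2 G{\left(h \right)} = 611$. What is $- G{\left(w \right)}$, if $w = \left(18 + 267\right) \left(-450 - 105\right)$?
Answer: $\frac{611}{2} \approx 305.5$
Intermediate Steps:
$w = -158175$ ($w = 285 \left(-555\right) = -158175$)
$G{\left(h \right)} = - \frac{611}{2}$ ($G{\left(h \right)} = \left(- \frac{1}{2}\right) 611 = - \frac{611}{2}$)
$- G{\left(w \right)} = \left(-1\right) \left(- \frac{611}{2}\right) = \frac{611}{2}$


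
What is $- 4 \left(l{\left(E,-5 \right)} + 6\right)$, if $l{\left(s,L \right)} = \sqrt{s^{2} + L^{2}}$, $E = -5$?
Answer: $-24 - 20 \sqrt{2} \approx -52.284$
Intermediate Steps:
$l{\left(s,L \right)} = \sqrt{L^{2} + s^{2}}$
$- 4 \left(l{\left(E,-5 \right)} + 6\right) = - 4 \left(\sqrt{\left(-5\right)^{2} + \left(-5\right)^{2}} + 6\right) = - 4 \left(\sqrt{25 + 25} + 6\right) = - 4 \left(\sqrt{50} + 6\right) = - 4 \left(5 \sqrt{2} + 6\right) = - 4 \left(6 + 5 \sqrt{2}\right) = -24 - 20 \sqrt{2}$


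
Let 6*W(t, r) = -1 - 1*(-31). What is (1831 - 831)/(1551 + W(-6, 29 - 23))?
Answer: 250/389 ≈ 0.64267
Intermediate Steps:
W(t, r) = 5 (W(t, r) = (-1 - 1*(-31))/6 = (-1 + 31)/6 = (⅙)*30 = 5)
(1831 - 831)/(1551 + W(-6, 29 - 23)) = (1831 - 831)/(1551 + 5) = 1000/1556 = 1000*(1/1556) = 250/389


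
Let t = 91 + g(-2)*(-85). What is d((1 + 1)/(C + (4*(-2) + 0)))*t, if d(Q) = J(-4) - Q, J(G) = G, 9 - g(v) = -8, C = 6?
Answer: 4062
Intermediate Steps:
g(v) = 17 (g(v) = 9 - 1*(-8) = 9 + 8 = 17)
d(Q) = -4 - Q
t = -1354 (t = 91 + 17*(-85) = 91 - 1445 = -1354)
d((1 + 1)/(C + (4*(-2) + 0)))*t = (-4 - (1 + 1)/(6 + (4*(-2) + 0)))*(-1354) = (-4 - 2/(6 + (-8 + 0)))*(-1354) = (-4 - 2/(6 - 8))*(-1354) = (-4 - 2/(-2))*(-1354) = (-4 - 2*(-1)/2)*(-1354) = (-4 - 1*(-1))*(-1354) = (-4 + 1)*(-1354) = -3*(-1354) = 4062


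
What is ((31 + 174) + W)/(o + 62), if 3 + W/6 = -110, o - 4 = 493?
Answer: -11/13 ≈ -0.84615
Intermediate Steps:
o = 497 (o = 4 + 493 = 497)
W = -678 (W = -18 + 6*(-110) = -18 - 660 = -678)
((31 + 174) + W)/(o + 62) = ((31 + 174) - 678)/(497 + 62) = (205 - 678)/559 = -473*1/559 = -11/13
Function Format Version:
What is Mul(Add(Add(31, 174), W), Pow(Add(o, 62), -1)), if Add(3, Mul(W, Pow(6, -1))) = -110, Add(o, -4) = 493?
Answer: Rational(-11, 13) ≈ -0.84615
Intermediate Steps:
o = 497 (o = Add(4, 493) = 497)
W = -678 (W = Add(-18, Mul(6, -110)) = Add(-18, -660) = -678)
Mul(Add(Add(31, 174), W), Pow(Add(o, 62), -1)) = Mul(Add(Add(31, 174), -678), Pow(Add(497, 62), -1)) = Mul(Add(205, -678), Pow(559, -1)) = Mul(-473, Rational(1, 559)) = Rational(-11, 13)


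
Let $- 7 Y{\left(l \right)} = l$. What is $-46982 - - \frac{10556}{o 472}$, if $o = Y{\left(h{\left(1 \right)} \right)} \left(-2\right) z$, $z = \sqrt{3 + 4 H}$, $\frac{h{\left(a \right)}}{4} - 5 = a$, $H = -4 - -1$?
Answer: $-46982 - \frac{18473 i}{16992} \approx -46982.0 - 1.0872 i$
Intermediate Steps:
$H = -3$ ($H = -4 + 1 = -3$)
$h{\left(a \right)} = 20 + 4 a$
$Y{\left(l \right)} = - \frac{l}{7}$
$z = 3 i$ ($z = \sqrt{3 + 4 \left(-3\right)} = \sqrt{3 - 12} = \sqrt{-9} = 3 i \approx 3.0 i$)
$o = \frac{144 i}{7}$ ($o = - \frac{20 + 4 \cdot 1}{7} \left(-2\right) 3 i = - \frac{20 + 4}{7} \left(-2\right) 3 i = \left(- \frac{1}{7}\right) 24 \left(-2\right) 3 i = \left(- \frac{24}{7}\right) \left(-2\right) 3 i = \frac{48 \cdot 3 i}{7} = \frac{144 i}{7} \approx 20.571 i$)
$-46982 - - \frac{10556}{o 472} = -46982 - - \frac{10556}{\frac{144 i}{7} \cdot 472} = -46982 - - \frac{10556}{\frac{67968}{7} i} = -46982 - - 10556 \left(- \frac{7 i}{67968}\right) = -46982 - \frac{18473 i}{16992}$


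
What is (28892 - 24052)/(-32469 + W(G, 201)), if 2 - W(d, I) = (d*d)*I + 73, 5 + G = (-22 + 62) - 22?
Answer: -4840/66509 ≈ -0.072772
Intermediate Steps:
G = 13 (G = -5 + ((-22 + 62) - 22) = -5 + (40 - 22) = -5 + 18 = 13)
W(d, I) = -71 - I*d² (W(d, I) = 2 - ((d*d)*I + 73) = 2 - (d²*I + 73) = 2 - (I*d² + 73) = 2 - (73 + I*d²) = 2 + (-73 - I*d²) = -71 - I*d²)
(28892 - 24052)/(-32469 + W(G, 201)) = (28892 - 24052)/(-32469 + (-71 - 1*201*13²)) = 4840/(-32469 + (-71 - 1*201*169)) = 4840/(-32469 + (-71 - 33969)) = 4840/(-32469 - 34040) = 4840/(-66509) = 4840*(-1/66509) = -4840/66509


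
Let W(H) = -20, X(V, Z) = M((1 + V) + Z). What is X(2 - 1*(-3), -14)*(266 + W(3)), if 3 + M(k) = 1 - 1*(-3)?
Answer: 246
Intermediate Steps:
M(k) = 1 (M(k) = -3 + (1 - 1*(-3)) = -3 + (1 + 3) = -3 + 4 = 1)
X(V, Z) = 1
X(2 - 1*(-3), -14)*(266 + W(3)) = 1*(266 - 20) = 1*246 = 246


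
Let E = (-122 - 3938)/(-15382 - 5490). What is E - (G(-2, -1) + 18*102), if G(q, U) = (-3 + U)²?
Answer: -9662721/5218 ≈ -1851.8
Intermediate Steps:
E = 1015/5218 (E = -4060/(-20872) = -4060*(-1/20872) = 1015/5218 ≈ 0.19452)
E - (G(-2, -1) + 18*102) = 1015/5218 - ((-3 - 1)² + 18*102) = 1015/5218 - ((-4)² + 1836) = 1015/5218 - (16 + 1836) = 1015/5218 - 1*1852 = 1015/5218 - 1852 = -9662721/5218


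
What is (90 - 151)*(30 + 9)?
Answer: -2379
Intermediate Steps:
(90 - 151)*(30 + 9) = -61*39 = -2379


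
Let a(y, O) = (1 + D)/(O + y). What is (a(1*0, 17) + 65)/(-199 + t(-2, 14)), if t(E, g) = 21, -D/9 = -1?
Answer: -1115/3026 ≈ -0.36847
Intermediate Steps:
D = 9 (D = -9*(-1) = 9)
a(y, O) = 10/(O + y) (a(y, O) = (1 + 9)/(O + y) = 10/(O + y))
(a(1*0, 17) + 65)/(-199 + t(-2, 14)) = (10/(17 + 1*0) + 65)/(-199 + 21) = (10/(17 + 0) + 65)/(-178) = (10/17 + 65)*(-1/178) = (1115/17)*(-1/178) = -1115/3026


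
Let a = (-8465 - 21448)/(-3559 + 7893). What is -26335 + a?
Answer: -114165803/4334 ≈ -26342.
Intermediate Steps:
a = -29913/4334 ≈ -6.9019
-26335 + a = -26335 - 29913/4334 = -114165803/4334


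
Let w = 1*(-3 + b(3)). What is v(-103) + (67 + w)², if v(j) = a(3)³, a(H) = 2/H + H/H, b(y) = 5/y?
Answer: 116552/27 ≈ 4316.7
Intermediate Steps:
a(H) = 1 + 2/H (a(H) = 2/H + 1 = 1 + 2/H)
w = -4/3 (w = 1*(-3 + 5/3) = 1*(-4/3) = -4/3 ≈ -1.3333)
v(j) = 125/27 (v(j) = ((2 + 3)/3)³ = ((⅓)*5)³ = (5/3)³ = 125/27)
v(-103) + (67 + w)² = 125/27 + (67 - 4/3)² = 125/27 + (197/3)² = 125/27 + 38809/9 = 116552/27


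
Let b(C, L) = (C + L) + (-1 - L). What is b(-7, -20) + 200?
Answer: 192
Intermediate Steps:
b(C, L) = -1 + C
b(-7, -20) + 200 = (-1 - 7) + 200 = -8 + 200 = 192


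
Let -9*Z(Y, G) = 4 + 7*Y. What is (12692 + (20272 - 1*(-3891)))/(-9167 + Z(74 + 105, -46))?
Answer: -22113/5584 ≈ -3.9601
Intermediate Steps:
Z(Y, G) = -4/9 - 7*Y/9 (Z(Y, G) = -(4 + 7*Y)/9 = -4/9 - 7*Y/9)
(12692 + (20272 - 1*(-3891)))/(-9167 + Z(74 + 105, -46)) = (12692 + (20272 - 1*(-3891)))/(-9167 + (-4/9 - 7*(74 + 105)/9)) = (12692 + (20272 + 3891))/(-9167 + (-4/9 - 7/9*179)) = (12692 + 24163)/(-9167 + (-4/9 - 1253/9)) = 36855/(-9167 - 419/3) = 36855/(-27920/3) = 36855*(-3/27920) = -22113/5584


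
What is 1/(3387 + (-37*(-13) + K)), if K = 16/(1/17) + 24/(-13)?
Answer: 13/53796 ≈ 0.00024165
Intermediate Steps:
K = 3512/13 (K = 16/(1/17) + 24*(-1/13) = 16*17 - 24/13 = 272 - 24/13 = 3512/13 ≈ 270.15)
1/(3387 + (-37*(-13) + K)) = 1/(3387 + (-37*(-13) + 3512/13)) = 1/(3387 + (481 + 3512/13)) = 1/(3387 + 9765/13) = 1/(53796/13) = 13/53796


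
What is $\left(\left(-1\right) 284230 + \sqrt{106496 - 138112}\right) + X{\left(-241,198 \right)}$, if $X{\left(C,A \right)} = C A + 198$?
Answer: $-331750 + 8 i \sqrt{494} \approx -3.3175 \cdot 10^{5} + 177.81 i$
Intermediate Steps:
$X{\left(C,A \right)} = 198 + A C$ ($X{\left(C,A \right)} = A C + 198 = 198 + A C$)
$\left(\left(-1\right) 284230 + \sqrt{106496 - 138112}\right) + X{\left(-241,198 \right)} = \left(\left(-1\right) 284230 + \sqrt{106496 - 138112}\right) + \left(198 + 198 \left(-241\right)\right) = \left(-284230 + \sqrt{-31616}\right) + \left(198 - 47718\right) = \left(-284230 + 8 i \sqrt{494}\right) - 47520 = -331750 + 8 i \sqrt{494}$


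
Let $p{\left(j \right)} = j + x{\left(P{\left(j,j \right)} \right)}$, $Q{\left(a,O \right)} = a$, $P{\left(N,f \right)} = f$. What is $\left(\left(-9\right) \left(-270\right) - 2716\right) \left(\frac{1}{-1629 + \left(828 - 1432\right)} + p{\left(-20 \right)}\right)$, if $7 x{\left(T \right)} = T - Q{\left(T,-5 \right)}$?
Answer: $\frac{1161186}{203} \approx 5720.1$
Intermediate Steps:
$x{\left(T \right)} = 0$ ($x{\left(T \right)} = \frac{T - T}{7} = \frac{1}{7} \cdot 0 = 0$)
$p{\left(j \right)} = j$ ($p{\left(j \right)} = j + 0 = j$)
$\left(\left(-9\right) \left(-270\right) - 2716\right) \left(\frac{1}{-1629 + \left(828 - 1432\right)} + p{\left(-20 \right)}\right) = \left(\left(-9\right) \left(-270\right) - 2716\right) \left(\frac{1}{-1629 + \left(828 - 1432\right)} - 20\right) = \left(2430 - 2716\right) \left(\frac{1}{-1629 - 604} - 20\right) = - 286 \left(\frac{1}{-2233} - 20\right) = - 286 \left(- \frac{1}{2233} - 20\right) = \left(-286\right) \left(- \frac{44661}{2233}\right) = \frac{1161186}{203}$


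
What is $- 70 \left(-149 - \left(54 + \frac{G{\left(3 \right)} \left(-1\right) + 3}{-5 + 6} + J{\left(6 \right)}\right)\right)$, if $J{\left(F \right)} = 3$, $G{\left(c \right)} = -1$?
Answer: $14700$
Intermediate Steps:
$- 70 \left(-149 - \left(54 + \frac{G{\left(3 \right)} \left(-1\right) + 3}{-5 + 6} + J{\left(6 \right)}\right)\right) = - 70 \left(-149 - \left(57 + \frac{\left(-1\right) \left(-1\right) + 3}{-5 + 6}\right)\right) = - 70 \left(-149 - \left(57 + \frac{1 + 3}{1}\right)\right) = - 70 \left(-149 - \left(57 + 4\right)\right) = - 70 \left(-149 - 61\right) = \left(-70\right) \left(-210\right) = 14700$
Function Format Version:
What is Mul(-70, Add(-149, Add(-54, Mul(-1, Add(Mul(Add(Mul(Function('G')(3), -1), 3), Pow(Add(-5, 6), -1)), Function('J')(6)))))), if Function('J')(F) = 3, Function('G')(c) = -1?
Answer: 14700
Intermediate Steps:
Mul(-70, Add(-149, Add(-54, Mul(-1, Add(Mul(Add(Mul(Function('G')(3), -1), 3), Pow(Add(-5, 6), -1)), Function('J')(6)))))) = Mul(-70, Add(-149, Add(-54, Mul(-1, Add(Mul(Add(Mul(-1, -1), 3), Pow(Add(-5, 6), -1)), 3))))) = Mul(-70, Add(-149, Add(-54, Mul(-1, Add(Mul(Add(1, 3), Pow(1, -1)), 3))))) = Mul(-70, Add(-149, Add(-54, Mul(-1, Add(Mul(4, 1), 3))))) = Mul(-70, Add(-149, Add(-54, Mul(-1, Add(4, 3))))) = Mul(-70, Add(-149, Add(-54, Mul(-1, 7)))) = Mul(-70, Add(-149, Add(-54, -7))) = Mul(-70, Add(-149, -61)) = Mul(-70, -210) = 14700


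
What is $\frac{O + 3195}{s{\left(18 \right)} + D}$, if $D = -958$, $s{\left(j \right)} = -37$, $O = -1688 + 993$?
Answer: $- \frac{500}{199} \approx -2.5126$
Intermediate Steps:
$O = -695$
$\frac{O + 3195}{s{\left(18 \right)} + D} = \frac{-695 + 3195}{-37 - 958} = \frac{2500}{-995} = 2500 \left(- \frac{1}{995}\right) = - \frac{500}{199}$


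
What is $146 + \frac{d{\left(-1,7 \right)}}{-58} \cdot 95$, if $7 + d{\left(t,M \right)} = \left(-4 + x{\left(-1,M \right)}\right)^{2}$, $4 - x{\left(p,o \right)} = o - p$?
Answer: $\frac{3053}{58} \approx 52.638$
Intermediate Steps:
$x{\left(p,o \right)} = 4 + p - o$ ($x{\left(p,o \right)} = 4 - \left(o - p\right) = 4 + p - o$)
$d{\left(t,M \right)} = -7 + \left(-1 - M\right)^{2}$ ($d{\left(t,M \right)} = -7 + \left(-4 - \left(-3 + M\right)\right)^{2} = -7 + \left(-1 - M\right)^{2}$)
$146 + \frac{d{\left(-1,7 \right)}}{-58} \cdot 95 = 146 + \frac{-7 + \left(1 + 7\right)^{2}}{-58} \cdot 95 = 146 + \left(-7 + 8^{2}\right) \left(- \frac{1}{58}\right) 95 = 146 + \left(-7 + 64\right) \left(- \frac{1}{58}\right) 95 = 146 + 57 \left(- \frac{1}{58}\right) 95 = 146 - \frac{5415}{58} = \frac{3053}{58}$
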